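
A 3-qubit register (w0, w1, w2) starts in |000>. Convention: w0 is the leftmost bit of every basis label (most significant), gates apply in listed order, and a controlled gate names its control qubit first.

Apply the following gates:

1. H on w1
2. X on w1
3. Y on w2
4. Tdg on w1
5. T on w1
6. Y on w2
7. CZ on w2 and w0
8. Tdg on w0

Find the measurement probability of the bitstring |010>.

A full measurement returns |010> with probability 1/2. Key observation: gates 3-6 undo each other exactly, leaving only the rest of the circuit to track.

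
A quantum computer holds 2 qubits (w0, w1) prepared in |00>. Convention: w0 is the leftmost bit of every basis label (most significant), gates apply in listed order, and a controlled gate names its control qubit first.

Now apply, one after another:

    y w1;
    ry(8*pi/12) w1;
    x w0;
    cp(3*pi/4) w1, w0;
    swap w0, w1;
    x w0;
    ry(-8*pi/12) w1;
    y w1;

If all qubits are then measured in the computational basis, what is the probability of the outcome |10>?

Outcome |10> occurs with probability 3/16.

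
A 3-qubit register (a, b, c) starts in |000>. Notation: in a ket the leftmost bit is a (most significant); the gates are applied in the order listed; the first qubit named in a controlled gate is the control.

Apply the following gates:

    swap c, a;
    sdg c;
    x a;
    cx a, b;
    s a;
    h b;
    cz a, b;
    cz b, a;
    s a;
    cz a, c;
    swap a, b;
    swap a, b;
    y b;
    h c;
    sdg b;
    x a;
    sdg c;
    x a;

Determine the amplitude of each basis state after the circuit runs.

After the circuit, the state carries amplitude 0 on |000>, 0 on |001>, 0 on |010>, 0 on |011>, -I/2 on |100>, -1/2 on |101>, -1/2 on |110>, I/2 on |111>.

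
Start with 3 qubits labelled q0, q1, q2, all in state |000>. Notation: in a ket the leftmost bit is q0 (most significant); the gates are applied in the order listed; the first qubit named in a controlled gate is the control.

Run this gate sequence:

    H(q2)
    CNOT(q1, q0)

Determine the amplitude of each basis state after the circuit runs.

The final amplitudes are sqrt(2)/2 on |000>, sqrt(2)/2 on |001>, and 0 on every other basis state.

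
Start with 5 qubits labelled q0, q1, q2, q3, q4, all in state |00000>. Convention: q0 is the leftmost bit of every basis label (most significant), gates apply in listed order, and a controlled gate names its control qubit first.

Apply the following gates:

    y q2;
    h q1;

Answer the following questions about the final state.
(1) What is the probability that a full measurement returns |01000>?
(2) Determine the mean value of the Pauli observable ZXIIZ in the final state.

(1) Outcome |01000> occurs with probability 0.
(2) The observable ZXIIZ averages to 1.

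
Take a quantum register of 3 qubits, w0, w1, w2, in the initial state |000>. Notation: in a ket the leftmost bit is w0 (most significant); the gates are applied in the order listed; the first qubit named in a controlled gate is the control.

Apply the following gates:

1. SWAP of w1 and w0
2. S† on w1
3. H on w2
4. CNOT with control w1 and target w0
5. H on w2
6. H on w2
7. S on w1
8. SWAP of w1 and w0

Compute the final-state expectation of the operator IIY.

In the final state, IIY has expectation 0.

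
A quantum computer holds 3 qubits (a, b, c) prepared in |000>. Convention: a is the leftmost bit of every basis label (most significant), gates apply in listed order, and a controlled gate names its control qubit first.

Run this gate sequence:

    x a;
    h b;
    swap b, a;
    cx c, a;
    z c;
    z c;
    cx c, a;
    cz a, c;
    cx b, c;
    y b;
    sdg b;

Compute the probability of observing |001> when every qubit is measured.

The probability of measuring |001> is 1/2. Key observation: steps 4-7 multiply out to the identity, so the circuit reduces to the remaining gates.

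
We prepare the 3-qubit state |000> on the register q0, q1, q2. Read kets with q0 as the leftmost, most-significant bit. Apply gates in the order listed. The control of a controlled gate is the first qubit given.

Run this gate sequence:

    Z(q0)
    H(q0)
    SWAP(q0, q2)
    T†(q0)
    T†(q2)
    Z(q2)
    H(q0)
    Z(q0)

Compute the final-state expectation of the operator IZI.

In the final state, IZI has expectation 1.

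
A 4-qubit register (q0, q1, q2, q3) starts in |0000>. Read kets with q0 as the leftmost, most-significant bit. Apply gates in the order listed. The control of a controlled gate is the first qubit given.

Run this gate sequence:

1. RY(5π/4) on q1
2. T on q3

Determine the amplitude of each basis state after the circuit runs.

The resulting statevector has amplitude -sqrt(2 - sqrt(2))/2 on |0000>, sqrt(sqrt(2) + 2)/2 on |0100>, and 0 on every other basis state.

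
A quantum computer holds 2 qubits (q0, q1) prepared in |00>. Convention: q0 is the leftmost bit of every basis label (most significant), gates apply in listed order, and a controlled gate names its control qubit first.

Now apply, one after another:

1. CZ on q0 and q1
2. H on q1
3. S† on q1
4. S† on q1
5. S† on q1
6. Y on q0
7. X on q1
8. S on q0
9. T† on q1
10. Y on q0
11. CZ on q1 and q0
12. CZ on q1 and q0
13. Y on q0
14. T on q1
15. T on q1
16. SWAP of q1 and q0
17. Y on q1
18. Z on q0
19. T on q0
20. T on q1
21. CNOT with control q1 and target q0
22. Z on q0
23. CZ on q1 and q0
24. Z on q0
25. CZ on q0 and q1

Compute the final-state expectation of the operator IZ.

The expectation value of IZ is 1.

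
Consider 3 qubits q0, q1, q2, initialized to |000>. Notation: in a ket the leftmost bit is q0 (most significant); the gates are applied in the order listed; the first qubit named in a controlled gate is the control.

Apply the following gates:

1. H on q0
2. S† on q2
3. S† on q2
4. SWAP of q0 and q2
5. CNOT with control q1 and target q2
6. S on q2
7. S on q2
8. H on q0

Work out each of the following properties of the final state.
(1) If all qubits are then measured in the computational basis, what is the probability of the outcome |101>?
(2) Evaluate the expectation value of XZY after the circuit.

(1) A full measurement returns |101> with probability 1/4.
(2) The expectation value of XZY is 0.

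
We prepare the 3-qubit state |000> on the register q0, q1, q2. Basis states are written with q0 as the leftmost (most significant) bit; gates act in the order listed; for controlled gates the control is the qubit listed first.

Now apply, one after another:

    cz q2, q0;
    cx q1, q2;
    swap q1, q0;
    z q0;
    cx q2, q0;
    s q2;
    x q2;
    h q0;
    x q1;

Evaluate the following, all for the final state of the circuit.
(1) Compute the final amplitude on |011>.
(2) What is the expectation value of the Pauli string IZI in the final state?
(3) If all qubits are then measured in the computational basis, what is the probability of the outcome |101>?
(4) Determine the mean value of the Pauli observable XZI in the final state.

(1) The amplitude on |011> is sqrt(2)/2.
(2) The expectation value of IZI is -1.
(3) A full measurement returns |101> with probability 0.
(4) In the final state, XZI has expectation -1.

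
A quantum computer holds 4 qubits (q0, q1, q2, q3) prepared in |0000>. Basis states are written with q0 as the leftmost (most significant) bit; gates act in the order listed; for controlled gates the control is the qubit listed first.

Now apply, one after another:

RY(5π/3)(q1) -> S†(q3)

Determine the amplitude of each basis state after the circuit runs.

The resulting statevector has amplitude -sqrt(3)/2 on |0000>, 1/2 on |0100>, and 0 on every other basis state.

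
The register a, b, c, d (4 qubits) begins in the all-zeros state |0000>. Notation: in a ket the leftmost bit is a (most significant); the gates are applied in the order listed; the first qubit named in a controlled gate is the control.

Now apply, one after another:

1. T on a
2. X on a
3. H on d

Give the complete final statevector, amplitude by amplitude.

The resulting statevector has amplitude sqrt(2)/2 on |1000>, sqrt(2)/2 on |1001>, and 0 on every other basis state.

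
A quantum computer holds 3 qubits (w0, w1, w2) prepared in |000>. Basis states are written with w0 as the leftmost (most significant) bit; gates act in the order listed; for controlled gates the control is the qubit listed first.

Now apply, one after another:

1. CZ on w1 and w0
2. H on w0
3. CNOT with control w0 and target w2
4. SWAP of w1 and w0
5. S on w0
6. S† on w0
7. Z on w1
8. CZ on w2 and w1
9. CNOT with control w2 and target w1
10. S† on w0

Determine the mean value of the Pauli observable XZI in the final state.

In the final state, XZI has expectation 0.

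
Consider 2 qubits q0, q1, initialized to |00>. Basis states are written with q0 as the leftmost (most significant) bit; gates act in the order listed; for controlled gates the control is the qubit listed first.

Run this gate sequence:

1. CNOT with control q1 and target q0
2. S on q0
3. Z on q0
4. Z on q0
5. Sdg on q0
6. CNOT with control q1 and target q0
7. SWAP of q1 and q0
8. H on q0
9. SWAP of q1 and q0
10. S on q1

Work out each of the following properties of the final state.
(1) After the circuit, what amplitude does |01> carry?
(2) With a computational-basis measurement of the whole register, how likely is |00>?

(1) The final state's coefficient on |01> equals sqrt(2)*I/2. Key observation: the block from step 1 through step 6 cancels to the identity and can be dropped.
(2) A full measurement returns |00> with probability 1/2.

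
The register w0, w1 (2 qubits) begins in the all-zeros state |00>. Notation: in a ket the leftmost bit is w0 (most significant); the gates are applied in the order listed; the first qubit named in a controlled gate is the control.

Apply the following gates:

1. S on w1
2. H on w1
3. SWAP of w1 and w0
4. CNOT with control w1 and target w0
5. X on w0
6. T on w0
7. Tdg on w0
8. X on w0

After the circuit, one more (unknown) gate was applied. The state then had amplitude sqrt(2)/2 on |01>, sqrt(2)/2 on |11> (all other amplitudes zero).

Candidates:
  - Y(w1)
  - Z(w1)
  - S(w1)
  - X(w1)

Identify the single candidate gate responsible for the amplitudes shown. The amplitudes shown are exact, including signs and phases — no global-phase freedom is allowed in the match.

It was X(w1) that produced the state shown. Key observation: gates 5-8 undo each other exactly, leaving only the rest of the circuit to track.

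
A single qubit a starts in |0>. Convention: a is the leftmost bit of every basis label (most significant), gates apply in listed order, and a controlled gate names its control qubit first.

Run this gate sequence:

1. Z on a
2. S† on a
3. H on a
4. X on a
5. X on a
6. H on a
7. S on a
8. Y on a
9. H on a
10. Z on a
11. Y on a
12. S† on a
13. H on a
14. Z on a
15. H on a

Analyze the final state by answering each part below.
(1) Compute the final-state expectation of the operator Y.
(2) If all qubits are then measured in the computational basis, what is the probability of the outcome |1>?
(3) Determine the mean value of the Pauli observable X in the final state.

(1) In the final state, Y has expectation -1. Key observation: gates 2-7 undo each other exactly, leaving only the rest of the circuit to track.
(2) The probability of measuring |1> is 1/2.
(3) The observable X averages to 0.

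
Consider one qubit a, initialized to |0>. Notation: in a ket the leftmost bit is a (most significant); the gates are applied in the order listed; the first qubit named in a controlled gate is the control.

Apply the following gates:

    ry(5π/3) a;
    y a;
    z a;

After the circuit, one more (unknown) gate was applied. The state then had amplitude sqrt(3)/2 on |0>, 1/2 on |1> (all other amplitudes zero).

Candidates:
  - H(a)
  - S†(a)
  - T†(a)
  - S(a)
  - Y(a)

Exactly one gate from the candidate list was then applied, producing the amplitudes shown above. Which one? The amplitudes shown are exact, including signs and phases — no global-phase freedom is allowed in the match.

The unique candidate consistent with the amplitudes is Y(a).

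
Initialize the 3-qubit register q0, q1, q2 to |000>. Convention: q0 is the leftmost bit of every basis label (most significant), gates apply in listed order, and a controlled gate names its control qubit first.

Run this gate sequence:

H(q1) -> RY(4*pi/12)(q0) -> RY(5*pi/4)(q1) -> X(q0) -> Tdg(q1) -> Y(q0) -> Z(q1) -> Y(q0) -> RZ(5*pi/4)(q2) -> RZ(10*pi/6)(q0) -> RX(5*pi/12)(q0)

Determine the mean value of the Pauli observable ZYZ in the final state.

In the final state, ZYZ has expectation sqrt(2)/32 + 5*sqrt(6)/32.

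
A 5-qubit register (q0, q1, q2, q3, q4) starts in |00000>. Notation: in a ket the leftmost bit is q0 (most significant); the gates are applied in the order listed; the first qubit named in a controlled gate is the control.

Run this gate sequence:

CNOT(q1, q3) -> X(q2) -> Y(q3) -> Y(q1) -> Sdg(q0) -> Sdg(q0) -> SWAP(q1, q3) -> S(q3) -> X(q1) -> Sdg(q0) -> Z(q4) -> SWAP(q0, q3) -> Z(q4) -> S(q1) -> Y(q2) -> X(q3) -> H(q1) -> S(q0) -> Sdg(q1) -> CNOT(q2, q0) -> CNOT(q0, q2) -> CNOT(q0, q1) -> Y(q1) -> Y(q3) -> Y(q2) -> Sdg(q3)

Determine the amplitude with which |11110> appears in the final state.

|11110> carries amplitude 0 in the final state.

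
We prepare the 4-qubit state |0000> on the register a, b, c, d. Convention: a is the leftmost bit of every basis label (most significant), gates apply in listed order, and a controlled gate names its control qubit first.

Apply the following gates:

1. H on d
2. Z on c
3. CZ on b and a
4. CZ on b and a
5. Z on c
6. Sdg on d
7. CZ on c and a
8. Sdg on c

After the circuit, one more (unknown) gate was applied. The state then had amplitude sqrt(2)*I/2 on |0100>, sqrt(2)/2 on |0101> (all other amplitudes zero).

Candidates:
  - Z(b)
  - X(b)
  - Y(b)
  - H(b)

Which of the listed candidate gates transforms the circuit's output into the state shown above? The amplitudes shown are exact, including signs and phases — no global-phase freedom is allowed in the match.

The applied gate was Y(b).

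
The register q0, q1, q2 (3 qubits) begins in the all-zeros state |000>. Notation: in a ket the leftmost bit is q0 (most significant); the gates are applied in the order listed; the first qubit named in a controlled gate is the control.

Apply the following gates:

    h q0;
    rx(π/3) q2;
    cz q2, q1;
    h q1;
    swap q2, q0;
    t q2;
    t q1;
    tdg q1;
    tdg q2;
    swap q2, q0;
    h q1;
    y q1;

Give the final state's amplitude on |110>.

The amplitude on |110> is sqrt(6)*I/4. Key observation: steps 4-11 multiply out to the identity, so the circuit reduces to the remaining gates.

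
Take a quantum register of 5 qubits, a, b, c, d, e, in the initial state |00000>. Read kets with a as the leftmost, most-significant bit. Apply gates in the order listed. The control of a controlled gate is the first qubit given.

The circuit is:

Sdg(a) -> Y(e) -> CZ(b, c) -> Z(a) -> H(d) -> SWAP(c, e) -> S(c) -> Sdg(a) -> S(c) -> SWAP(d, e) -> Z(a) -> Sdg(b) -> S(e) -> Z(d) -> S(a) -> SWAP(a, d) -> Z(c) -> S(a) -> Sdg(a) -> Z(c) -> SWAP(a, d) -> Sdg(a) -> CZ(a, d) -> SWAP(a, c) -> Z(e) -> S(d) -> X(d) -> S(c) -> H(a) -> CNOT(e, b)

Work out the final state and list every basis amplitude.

After the circuit, the state carries amplitude -I/2 on |00010>, -1/2 on |01011>, I/2 on |10010>, 1/2 on |11011>, and 0 on every other basis state. Key observation: steps 15-22 multiply out to the identity, so the circuit reduces to the remaining gates.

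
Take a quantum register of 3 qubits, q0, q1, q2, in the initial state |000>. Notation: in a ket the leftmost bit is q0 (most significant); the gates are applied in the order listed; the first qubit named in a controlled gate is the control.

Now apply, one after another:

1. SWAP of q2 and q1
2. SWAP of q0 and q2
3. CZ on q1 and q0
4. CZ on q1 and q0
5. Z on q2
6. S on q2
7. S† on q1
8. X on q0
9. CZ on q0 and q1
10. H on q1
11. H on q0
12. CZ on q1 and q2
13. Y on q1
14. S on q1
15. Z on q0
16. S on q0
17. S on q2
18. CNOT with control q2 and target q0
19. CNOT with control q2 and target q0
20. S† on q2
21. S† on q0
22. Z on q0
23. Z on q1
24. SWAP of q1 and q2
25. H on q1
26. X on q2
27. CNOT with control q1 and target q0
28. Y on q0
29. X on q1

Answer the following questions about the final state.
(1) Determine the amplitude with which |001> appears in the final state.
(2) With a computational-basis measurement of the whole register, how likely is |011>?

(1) The amplitude on |001> is -sqrt(2)/4. Key observation: steps 15-22 multiply out to the identity, so the circuit reduces to the remaining gates.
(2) The probability of measuring |011> is 1/8.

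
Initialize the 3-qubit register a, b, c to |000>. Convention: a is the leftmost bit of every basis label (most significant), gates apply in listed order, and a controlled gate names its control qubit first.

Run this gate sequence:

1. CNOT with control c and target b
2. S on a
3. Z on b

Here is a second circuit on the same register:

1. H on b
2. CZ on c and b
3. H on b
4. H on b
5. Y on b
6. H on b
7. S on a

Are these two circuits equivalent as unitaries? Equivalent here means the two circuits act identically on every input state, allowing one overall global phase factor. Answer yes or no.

No — the two circuits implement different unitaries, even allowing a global phase.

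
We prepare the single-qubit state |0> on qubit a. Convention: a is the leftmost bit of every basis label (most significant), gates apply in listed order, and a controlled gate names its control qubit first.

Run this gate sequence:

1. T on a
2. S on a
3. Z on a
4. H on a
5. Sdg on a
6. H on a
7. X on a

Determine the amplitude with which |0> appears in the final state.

The final state's coefficient on |0> equals 1/2 + I/2.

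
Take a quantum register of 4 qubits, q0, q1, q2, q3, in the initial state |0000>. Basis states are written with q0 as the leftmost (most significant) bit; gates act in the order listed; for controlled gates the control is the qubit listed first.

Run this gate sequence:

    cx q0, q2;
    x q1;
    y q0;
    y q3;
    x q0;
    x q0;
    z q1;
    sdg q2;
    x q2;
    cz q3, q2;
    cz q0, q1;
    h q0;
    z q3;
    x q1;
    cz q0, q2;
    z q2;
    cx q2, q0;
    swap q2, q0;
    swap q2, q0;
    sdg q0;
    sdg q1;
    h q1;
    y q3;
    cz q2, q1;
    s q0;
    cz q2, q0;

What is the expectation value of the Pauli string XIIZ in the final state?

In the final state, XIIZ has expectation -1.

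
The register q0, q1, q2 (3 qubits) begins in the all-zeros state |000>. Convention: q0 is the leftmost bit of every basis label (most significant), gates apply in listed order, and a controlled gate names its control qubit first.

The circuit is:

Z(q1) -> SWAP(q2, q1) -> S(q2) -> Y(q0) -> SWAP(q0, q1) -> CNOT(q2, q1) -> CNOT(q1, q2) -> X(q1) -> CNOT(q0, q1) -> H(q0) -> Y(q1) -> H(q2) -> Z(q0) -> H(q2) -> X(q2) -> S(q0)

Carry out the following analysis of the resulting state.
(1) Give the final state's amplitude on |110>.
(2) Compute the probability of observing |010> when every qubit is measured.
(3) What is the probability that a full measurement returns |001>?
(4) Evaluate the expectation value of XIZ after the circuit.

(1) |110> carries amplitude sqrt(2)*I/2 in the final state.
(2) Outcome |010> occurs with probability 1/2.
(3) The probability of measuring |001> is 0.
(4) In the final state, XIZ has expectation 0.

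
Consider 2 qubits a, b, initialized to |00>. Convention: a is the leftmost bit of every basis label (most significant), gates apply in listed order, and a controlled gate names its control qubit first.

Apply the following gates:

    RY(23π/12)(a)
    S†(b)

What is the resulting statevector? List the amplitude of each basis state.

The final amplitudes are -sqrt(3*sqrt(2) + 6)/4 - sqrt(2 - sqrt(2))/4 on |00>, 0 on |01>, -sqrt(6 - 3*sqrt(2))/4 + sqrt(sqrt(2) + 2)/4 on |10>, 0 on |11>.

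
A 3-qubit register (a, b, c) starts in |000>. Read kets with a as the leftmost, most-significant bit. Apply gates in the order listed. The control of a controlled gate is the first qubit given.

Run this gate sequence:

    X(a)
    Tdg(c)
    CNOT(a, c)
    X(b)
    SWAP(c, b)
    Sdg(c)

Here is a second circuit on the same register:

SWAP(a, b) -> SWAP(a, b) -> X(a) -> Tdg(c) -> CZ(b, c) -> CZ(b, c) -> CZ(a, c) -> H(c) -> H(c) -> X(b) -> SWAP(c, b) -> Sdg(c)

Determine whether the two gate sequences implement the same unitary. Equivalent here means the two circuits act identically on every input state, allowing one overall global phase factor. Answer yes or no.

No, they are not equivalent — no single phase factor reconciles the two unitaries.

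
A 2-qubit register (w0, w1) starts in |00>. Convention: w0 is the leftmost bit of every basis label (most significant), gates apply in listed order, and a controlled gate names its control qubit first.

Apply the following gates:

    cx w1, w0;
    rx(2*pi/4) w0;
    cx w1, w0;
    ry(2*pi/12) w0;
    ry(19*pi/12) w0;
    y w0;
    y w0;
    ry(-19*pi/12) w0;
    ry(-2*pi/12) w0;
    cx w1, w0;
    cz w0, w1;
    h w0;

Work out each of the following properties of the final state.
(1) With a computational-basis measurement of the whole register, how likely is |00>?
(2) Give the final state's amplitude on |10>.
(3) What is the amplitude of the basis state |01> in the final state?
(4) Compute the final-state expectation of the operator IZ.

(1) A full measurement returns |00> with probability 1/2. Key observation: the block from step 3 through step 10 cancels to the identity and can be dropped.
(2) The amplitude on |10> is 1/2 + I/2.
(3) |01> carries amplitude 0 in the final state.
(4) The expectation value of IZ is 1.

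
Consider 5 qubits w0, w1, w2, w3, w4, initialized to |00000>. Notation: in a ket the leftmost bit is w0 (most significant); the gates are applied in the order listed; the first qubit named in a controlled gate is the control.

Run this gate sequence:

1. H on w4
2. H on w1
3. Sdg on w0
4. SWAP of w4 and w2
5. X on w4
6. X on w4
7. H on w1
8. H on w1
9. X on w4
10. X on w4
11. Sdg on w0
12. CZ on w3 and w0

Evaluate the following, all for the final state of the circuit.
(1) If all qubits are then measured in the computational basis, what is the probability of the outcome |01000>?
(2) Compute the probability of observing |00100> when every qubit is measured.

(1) A full measurement returns |01000> with probability 1/4.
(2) Outcome |00100> occurs with probability 1/4.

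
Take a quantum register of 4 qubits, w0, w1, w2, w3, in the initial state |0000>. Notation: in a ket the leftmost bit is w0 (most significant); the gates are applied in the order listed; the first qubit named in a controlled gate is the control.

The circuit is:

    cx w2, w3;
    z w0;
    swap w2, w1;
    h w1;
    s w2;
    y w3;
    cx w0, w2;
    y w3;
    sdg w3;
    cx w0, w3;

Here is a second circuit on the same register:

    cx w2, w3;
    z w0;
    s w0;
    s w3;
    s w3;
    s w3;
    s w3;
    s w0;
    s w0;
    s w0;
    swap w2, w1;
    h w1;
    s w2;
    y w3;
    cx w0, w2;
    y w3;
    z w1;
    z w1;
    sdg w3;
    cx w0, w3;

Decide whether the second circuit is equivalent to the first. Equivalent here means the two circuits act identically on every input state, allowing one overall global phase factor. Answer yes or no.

Yes: on every input state the two circuits agree up to one overall phase factor.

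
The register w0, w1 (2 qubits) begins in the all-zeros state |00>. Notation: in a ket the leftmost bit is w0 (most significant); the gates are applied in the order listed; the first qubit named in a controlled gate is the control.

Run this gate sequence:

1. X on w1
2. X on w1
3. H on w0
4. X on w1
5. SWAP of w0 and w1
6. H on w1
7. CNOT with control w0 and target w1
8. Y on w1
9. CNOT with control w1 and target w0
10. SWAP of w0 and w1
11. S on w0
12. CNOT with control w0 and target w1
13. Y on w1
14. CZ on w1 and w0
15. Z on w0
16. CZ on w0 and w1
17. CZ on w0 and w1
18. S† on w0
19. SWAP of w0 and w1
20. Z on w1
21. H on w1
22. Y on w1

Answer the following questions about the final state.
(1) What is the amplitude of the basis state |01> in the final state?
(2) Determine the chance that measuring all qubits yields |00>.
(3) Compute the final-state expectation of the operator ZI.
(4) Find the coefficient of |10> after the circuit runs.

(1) |01> carries amplitude -sqrt(2)*I/2 in the final state.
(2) Outcome |00> occurs with probability 1/2.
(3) The expectation value of ZI is 1.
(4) The amplitude on |10> is 0.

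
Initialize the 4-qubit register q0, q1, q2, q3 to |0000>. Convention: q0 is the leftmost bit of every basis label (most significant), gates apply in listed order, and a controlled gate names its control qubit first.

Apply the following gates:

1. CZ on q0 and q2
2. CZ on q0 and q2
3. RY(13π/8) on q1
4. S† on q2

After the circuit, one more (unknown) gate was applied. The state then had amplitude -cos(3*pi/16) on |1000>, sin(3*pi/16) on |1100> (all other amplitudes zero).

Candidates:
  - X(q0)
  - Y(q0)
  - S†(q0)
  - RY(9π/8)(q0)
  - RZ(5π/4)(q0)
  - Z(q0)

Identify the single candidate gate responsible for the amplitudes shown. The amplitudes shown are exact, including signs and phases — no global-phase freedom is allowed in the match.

It was X(q0) that produced the state shown. Key observation: steps 1-2 multiply out to the identity, so the circuit reduces to the remaining gates.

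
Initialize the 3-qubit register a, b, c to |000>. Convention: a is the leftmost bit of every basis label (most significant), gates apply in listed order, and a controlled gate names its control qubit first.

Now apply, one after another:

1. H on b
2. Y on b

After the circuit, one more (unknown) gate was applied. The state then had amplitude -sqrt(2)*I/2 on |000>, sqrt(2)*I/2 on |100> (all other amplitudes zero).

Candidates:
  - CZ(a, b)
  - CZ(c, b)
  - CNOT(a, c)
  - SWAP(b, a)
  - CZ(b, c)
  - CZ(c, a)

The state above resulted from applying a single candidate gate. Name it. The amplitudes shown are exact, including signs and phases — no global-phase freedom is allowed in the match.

The applied gate was SWAP(b, a).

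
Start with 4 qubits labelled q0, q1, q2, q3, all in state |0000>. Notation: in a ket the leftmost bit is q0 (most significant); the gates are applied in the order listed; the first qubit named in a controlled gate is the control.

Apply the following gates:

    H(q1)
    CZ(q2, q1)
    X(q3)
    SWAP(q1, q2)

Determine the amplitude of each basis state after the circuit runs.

After the circuit, the state carries amplitude sqrt(2)/2 on |0001>, sqrt(2)/2 on |0011>, and 0 on every other basis state.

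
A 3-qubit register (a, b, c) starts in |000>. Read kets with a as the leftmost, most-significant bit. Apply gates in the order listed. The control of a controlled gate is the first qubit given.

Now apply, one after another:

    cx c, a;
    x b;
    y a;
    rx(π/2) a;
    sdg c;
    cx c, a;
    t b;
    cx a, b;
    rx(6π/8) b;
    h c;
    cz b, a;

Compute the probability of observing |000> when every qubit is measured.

The probability of measuring |000> is sqrt(2)/16 + 1/8.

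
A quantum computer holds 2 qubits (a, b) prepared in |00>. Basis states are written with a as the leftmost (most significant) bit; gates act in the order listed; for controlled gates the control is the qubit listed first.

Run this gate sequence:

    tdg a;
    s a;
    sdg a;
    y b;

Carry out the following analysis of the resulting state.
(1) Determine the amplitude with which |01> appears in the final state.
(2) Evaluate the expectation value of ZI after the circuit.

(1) The final state's coefficient on |01> equals I. Key observation: gates 2-3 undo each other exactly, leaving only the rest of the circuit to track.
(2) The observable ZI averages to 1.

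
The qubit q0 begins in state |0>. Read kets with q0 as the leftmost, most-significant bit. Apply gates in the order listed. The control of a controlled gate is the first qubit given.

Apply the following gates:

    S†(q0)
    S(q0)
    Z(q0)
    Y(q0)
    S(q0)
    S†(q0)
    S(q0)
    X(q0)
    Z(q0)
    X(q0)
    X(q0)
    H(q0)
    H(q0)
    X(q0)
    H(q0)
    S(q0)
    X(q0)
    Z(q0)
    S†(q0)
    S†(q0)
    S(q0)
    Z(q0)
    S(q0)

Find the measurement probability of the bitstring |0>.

The probability of measuring |0> is 1/2.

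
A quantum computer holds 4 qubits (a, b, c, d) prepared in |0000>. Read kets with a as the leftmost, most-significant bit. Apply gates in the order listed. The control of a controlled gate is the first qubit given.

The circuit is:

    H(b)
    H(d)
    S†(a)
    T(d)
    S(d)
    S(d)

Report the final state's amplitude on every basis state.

The resulting statevector has amplitude 1/2 on |0000>, -exp(I*pi/4)/2 on |0001>, 1/2 on |0100>, -exp(I*pi/4)/2 on |0101>, and 0 on every other basis state.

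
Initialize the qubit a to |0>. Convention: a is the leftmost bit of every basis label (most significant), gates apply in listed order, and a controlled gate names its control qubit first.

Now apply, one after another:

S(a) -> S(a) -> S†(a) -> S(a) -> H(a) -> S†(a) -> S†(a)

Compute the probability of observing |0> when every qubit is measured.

The probability of measuring |0> is 1/2.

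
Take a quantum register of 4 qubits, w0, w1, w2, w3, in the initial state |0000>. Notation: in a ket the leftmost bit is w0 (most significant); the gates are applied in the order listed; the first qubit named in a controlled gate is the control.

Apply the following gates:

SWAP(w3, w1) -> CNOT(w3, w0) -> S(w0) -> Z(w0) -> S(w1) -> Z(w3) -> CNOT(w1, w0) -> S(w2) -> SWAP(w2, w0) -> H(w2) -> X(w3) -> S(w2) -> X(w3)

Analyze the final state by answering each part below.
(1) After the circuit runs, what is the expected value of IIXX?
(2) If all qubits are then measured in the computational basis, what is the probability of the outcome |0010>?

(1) The expectation value of IIXX is 0.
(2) A full measurement returns |0010> with probability 1/2.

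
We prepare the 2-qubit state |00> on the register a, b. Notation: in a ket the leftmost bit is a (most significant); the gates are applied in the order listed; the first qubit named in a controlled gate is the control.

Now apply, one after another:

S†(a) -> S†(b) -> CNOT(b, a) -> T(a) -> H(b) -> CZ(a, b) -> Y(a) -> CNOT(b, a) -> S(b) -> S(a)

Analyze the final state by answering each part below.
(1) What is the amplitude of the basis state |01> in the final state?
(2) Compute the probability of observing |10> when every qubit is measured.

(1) The amplitude on |01> is -sqrt(2)/2.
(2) A full measurement returns |10> with probability 1/2.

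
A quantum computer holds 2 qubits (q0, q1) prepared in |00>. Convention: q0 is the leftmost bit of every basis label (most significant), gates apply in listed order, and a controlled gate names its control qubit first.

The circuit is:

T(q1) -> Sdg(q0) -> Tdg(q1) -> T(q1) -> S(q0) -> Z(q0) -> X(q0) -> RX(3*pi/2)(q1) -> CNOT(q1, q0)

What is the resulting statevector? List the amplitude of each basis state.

The resulting statevector has amplitude 0 on |00>, -sqrt(2)*I/2 on |01>, -sqrt(2)/2 on |10>, 0 on |11>. Key observation: gates 2-5 undo each other exactly, leaving only the rest of the circuit to track.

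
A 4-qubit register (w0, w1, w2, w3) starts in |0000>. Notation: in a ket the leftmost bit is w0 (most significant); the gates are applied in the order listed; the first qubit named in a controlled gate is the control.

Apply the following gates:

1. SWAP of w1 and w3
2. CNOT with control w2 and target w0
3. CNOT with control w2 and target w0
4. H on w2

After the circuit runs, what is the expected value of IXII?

The expectation value of IXII is 0. Key observation: the block from step 2 through step 3 cancels to the identity and can be dropped.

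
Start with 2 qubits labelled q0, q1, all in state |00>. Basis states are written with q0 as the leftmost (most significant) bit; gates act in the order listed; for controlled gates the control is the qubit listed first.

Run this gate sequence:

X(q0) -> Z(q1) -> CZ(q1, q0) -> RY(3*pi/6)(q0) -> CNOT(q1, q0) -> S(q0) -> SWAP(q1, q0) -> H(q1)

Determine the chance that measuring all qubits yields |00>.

The probability of measuring |00> is 1/2.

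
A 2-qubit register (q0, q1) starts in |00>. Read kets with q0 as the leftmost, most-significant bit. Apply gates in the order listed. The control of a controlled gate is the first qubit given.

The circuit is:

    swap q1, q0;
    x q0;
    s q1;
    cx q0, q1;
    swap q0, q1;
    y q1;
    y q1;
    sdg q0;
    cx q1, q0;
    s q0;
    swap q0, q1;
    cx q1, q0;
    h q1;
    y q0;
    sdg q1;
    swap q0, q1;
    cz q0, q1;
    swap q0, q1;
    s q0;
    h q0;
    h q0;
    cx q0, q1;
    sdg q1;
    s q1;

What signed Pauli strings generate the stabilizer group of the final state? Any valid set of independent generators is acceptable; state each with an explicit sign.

One valid set of independent stabilizer generators is -IY, +ZI (any independent generating set of the same group is equally correct).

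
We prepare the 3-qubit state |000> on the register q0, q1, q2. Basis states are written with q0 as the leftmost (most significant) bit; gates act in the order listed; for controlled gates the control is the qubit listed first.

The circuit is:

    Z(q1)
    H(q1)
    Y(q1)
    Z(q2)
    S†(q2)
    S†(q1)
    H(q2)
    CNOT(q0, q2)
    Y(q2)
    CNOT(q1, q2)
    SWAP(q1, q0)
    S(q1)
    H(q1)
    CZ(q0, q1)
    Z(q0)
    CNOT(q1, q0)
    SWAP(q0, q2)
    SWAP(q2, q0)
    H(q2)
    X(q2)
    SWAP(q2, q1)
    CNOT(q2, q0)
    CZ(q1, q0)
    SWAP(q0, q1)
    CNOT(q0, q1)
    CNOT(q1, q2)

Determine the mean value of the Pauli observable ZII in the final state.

In the final state, ZII has expectation 1.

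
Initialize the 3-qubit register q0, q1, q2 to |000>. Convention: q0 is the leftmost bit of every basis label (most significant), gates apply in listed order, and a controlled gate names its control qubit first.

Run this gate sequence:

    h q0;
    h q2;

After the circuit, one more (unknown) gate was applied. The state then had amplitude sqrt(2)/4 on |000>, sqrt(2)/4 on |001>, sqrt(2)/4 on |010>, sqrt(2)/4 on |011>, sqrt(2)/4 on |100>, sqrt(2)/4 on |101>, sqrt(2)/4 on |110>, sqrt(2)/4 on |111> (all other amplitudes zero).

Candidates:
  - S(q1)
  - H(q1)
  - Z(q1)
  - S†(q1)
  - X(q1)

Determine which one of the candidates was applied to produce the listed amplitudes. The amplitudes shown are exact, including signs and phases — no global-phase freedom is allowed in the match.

It was H(q1) that produced the state shown.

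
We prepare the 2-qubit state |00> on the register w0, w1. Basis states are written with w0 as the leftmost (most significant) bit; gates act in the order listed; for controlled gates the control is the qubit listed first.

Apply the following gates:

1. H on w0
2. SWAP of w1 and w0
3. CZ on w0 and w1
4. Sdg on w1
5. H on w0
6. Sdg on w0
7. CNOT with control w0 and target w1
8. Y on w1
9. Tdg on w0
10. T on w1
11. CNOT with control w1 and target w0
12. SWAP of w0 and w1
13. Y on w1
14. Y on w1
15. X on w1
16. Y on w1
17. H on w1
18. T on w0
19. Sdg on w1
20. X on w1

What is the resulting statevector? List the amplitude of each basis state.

The resulting statevector has amplitude sqrt(2)*(1 - exp(3*I*pi/4))/4 on |00>, sqrt(2)*(-exp(I*pi/4) + I)/4 on |01>, sqrt(2)*(1 + exp(3*I*pi/4))/4 on |10>, sqrt(2)*(-I - exp(I*pi/4))/4 on |11>.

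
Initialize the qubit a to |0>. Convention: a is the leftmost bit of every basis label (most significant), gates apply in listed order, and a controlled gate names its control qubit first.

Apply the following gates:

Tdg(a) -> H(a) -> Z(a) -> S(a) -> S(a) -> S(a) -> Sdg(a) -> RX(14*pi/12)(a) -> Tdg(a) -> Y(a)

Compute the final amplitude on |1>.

The amplitude on |1> is (1 - I)*(sqrt(3) + I)/4.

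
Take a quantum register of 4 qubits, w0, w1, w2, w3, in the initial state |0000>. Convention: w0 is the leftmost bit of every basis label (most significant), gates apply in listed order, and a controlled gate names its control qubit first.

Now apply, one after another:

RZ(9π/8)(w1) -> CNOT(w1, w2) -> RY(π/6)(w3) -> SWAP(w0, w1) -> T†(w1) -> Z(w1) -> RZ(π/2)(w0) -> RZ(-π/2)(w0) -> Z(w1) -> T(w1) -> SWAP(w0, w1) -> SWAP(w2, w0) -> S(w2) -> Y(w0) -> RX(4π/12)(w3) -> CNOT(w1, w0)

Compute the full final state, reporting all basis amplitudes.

After the circuit, the state carries amplitude (-sqrt(6) + sqrt(2) - 3*sqrt(2)*I - sqrt(6)*I)*exp(7*I*pi/16)/8 on |1000>, (-sqrt(6) - sqrt(2) - 3*sqrt(2)*I + sqrt(6)*I)*exp(7*I*pi/16)/8 on |1001>, and 0 on every other basis state. Key observation: steps 4-11 multiply out to the identity, so the circuit reduces to the remaining gates.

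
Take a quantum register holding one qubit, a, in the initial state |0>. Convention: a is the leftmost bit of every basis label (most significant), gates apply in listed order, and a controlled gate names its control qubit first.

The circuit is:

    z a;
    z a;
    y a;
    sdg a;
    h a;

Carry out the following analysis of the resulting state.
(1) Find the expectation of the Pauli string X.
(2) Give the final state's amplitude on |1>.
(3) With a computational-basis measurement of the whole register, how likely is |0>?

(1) In the final state, X has expectation -1.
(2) The final state's coefficient on |1> equals -sqrt(2)/2.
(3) A full measurement returns |0> with probability 1/2.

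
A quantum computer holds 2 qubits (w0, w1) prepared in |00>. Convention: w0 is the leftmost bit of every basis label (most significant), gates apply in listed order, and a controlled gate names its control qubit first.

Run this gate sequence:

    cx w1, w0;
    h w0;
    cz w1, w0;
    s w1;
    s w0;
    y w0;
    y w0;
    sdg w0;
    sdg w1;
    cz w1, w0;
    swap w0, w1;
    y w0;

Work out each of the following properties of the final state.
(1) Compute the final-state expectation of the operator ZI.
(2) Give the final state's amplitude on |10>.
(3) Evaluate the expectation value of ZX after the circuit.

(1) The expectation value of ZI is -1.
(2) |10> carries amplitude sqrt(2)*I/2 in the final state.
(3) The observable ZX averages to -1.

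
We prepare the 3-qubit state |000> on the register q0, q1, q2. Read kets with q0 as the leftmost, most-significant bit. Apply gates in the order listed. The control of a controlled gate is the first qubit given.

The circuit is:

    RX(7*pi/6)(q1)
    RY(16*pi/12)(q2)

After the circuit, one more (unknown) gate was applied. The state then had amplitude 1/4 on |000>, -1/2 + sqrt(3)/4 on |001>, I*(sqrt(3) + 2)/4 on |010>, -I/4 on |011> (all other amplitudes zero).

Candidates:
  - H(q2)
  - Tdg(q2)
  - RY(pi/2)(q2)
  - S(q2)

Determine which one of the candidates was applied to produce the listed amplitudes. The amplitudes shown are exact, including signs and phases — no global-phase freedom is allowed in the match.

The unique candidate consistent with the amplitudes is RY(pi/2)(q2).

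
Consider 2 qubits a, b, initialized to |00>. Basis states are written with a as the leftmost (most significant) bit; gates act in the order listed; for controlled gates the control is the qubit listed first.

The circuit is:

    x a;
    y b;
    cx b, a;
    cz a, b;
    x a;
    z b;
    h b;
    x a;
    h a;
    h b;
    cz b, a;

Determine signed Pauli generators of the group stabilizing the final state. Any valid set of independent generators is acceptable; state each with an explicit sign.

The final state is stabilized by the group generated by -XI, -IZ; other independent generating sets are equally valid.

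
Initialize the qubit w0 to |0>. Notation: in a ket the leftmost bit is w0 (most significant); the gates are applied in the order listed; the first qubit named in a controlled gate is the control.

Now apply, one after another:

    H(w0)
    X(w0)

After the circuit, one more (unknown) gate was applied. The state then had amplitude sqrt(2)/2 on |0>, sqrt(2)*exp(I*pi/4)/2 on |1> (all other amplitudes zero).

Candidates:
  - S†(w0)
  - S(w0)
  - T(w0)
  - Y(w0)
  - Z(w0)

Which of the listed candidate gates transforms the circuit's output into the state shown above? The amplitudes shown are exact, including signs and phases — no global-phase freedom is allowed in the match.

The unique candidate consistent with the amplitudes is T(w0).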